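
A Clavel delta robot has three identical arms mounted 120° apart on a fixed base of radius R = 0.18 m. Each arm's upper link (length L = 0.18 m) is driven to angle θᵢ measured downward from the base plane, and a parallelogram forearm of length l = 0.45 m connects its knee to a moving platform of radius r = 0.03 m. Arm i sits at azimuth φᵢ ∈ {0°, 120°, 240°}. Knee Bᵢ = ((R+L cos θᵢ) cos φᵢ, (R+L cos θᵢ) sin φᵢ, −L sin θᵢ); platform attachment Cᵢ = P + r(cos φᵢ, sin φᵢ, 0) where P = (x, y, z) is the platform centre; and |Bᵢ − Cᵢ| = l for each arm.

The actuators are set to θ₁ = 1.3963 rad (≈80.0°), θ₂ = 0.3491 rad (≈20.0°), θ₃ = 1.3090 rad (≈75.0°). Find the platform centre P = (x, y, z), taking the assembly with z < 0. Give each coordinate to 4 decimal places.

arm 1 at φ=0.0°: ρ1 = 0.1813;  S1 = (0.1813, 0.0000, -0.1773)
φ2=120.0°: virtual centre (-0.1596, 0.2764, -0.0616), radius l
arm 3 at φ=240.0°: ρ3 = 0.1966;  S3 = (-0.0983, -0.1702, -0.1739)
|S₂|²−|S₁|² = 0.0414;  |S₃|²−|S₁|² = 0.0046
plane₁₂: -0.6816x+0.5528y+0.2314z = 0.0414
Cramer: x(z) = -0.0307+0.1525z;  y(z) = 0.0369-0.2305z
quadratic in z: (1.0764)z²+(0.2728)z+(-0.1248)=0, √Δ=0.7821 → z ∈ {-0.4900, 0.2366}; z = -0.4900 (taking z<0)
x = -0.1055, y = 0.1499

(-0.1055, 0.1499, -0.4900)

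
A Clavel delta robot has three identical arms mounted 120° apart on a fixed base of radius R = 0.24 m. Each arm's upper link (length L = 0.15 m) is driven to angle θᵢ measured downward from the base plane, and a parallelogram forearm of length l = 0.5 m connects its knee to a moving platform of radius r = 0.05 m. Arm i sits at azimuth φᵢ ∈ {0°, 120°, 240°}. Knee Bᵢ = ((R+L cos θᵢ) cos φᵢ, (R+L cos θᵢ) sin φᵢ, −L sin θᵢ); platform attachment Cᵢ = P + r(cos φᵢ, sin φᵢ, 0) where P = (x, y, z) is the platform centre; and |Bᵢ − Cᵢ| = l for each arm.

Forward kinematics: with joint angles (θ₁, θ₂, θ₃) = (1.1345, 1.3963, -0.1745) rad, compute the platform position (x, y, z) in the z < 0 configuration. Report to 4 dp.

(-0.0714, -0.2045, -0.4564)

centre 1 = (0.2534·cos0.0°, 0.2534·sin0.0°, -0.1359) = (0.2534, 0.0000, -0.1359)
arm 2 at φ=120.0°: ρ2 = 0.2160;  centre 2 = (-0.1080, 0.1871, -0.1477)
φ3=240.0°: virtual centre (-0.1689, -0.2925, 0.0260), radius l
subtract pairs → two planes through P
plane₁₂: -0.7228x+0.3742y+-0.0235z = -0.0142
det = 0.7388;  x = -0.0050+0.1454z,  y = -0.0476+0.3439z
quadratic in z: (1.1394)z²+(0.1640)z+(-0.1625)=0, √Δ=0.8761 → z ∈ {-0.4564, 0.3125}; z = -0.4564 (taking z<0)
x = -0.0714, y = -0.2045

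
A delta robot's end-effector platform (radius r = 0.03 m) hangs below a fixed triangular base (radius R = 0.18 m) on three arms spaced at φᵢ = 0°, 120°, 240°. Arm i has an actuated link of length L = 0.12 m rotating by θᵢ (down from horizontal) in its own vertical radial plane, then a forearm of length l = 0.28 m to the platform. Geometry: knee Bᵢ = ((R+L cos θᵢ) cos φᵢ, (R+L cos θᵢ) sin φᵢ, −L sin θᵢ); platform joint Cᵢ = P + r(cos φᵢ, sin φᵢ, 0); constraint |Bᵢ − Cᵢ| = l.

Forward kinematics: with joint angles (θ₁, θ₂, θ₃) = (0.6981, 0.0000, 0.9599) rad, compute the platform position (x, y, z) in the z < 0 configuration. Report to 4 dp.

(-0.0113, 0.0594, -0.1808)

centre 1 = (0.2419·cos0.0°, 0.2419·sin0.0°, -0.0771) = (0.2419, 0.0000, -0.0771)
arm 2 at φ=120.0°: e+L cos θ2 = 0.2700;  centre 2 = (-0.1350, 0.2338, 0.0000)
arm 3 at φ=240.0°: e+L cos θ3 = 0.2188;  centre 3 = (-0.1094, -0.1895, -0.0983)
eliminate P² terms by subtracting sphere 1 from 2 and 3
plane₁₂: -0.7539x+0.4677y+0.1543z = 0.0084
det = 0.6143;  x = 0.0001+0.0630z,  y = 0.0181+-0.2284z
sphere 1 gives Az²+Bz+C=0 with A=1.0561, B=0.1155, C=-0.0136;  B²−4AC=0.0709;  roots -0.1808, 0.0714;  negative root z = -0.1808
x = -0.0113, y = 0.0594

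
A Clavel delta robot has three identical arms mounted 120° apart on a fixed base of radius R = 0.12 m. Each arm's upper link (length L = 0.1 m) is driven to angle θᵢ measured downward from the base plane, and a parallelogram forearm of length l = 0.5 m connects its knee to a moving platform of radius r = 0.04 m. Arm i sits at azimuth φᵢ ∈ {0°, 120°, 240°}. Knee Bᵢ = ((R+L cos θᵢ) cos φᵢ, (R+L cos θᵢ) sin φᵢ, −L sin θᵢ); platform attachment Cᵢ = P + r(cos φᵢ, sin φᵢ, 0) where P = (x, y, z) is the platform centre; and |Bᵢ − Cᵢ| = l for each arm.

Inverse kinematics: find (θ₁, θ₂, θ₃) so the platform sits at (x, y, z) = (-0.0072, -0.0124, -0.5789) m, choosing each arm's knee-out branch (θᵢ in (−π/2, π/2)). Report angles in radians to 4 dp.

φ1=0.0° → target in arm frame (-0.0072, -0.0124)
  A=0.0872, B=-0.5789, C=(l²−L²−A²−y'²−z²)/(2L)=-0.5144
  √(A²+B²)=0.5854;  θ1 = -1.4213+2.6439 ≈ 1.2226
arm 2 (φ=120.0°): x'=-0.0071, y'=0.0124
  A=0.0871, B=-0.5789, C=(l²−L²−A²−y'²−z²)/(2L)=-0.5144
  γ=atan2(-0.5789,0.0871)=-1.4214;  ψ=arccos(-0.8786)=2.6438;  θ2=γ+ψ≈1.2224
rotate P by −φ3: (0.0143, 0.0000, -0.5789)
  A cos θ + B sin θ = C:  0.0657·cos θ + -0.5789·sin θ = -0.4972
  θ3 = atan2(B,A) + arccos(C/0.5826) = 1.1354

θ₁ = 1.2226, θ₂ = 1.2224, θ₃ = 1.1354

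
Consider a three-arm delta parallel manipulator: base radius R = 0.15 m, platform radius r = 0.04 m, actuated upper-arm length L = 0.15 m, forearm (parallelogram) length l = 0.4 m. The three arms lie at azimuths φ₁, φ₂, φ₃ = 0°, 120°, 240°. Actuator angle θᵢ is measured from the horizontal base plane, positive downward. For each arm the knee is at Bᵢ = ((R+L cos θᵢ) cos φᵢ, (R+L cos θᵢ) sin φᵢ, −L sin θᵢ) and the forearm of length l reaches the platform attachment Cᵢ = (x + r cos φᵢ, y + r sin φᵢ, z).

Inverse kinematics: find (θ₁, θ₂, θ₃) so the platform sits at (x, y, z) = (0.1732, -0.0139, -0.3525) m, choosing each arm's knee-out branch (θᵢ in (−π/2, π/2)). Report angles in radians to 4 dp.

θ₁ = -0.2618, θ₂ = 0.9601, θ₃ = 0.8730

rotate P by −φ1: (0.1732, -0.0139, -0.3525)
  e−x'=-0.0632;  (l²−L²−(e−x')²−y'²−z²)/2L = 0.0302
  γ=atan2(-0.3525,-0.0632)=-1.7482;  ψ=arccos(0.0843)=1.4864;  θ1=γ+ψ≈-0.2618
φ2=120.0° → target in arm frame (-0.0986, -0.1430)
  e−x'=0.2086;  (l²−L²−(e−x')²−y'²−z²)/2L = -0.1692
  θ2 = atan2(B,A) + arccos(C/0.4096) = 0.9601
arm 3 (φ=240.0°): x'=-0.0746, y'=0.1569
  A=0.1846, B=-0.3525, C=(l²−L²−A²−y'²−z²)/(2L)=-0.1515
  γ=atan2(-0.3525,0.1846)=-1.0885;  ψ=arccos(-0.3808)=1.9614;  θ3=γ+ψ≈0.8730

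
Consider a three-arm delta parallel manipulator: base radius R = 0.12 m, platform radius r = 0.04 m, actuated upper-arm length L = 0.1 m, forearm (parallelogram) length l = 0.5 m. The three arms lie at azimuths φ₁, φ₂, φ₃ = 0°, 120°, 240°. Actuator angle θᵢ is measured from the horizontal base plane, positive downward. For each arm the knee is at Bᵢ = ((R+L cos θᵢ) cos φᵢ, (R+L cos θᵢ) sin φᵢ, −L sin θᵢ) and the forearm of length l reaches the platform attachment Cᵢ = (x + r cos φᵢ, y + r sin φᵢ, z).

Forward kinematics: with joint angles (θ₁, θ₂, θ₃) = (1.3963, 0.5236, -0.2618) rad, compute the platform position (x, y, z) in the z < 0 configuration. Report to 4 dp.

centre 1 = (0.0974·cos0.0°, 0.0974·sin0.0°, -0.0985) = (0.0974, 0.0000, -0.0985)
arm 2 at φ=120.0°: ρ2 = 0.1666;  centre 2 = (-0.0833, 0.1443, -0.0500)
arm 3 at φ=240.0°: ρ3 = 0.1766;  centre 3 = (-0.0883, -0.1529, 0.0259)
subtract pairs → two planes through P
linear system: -0.3613x+0.2886y = 0.0111−0.0970z; -0.3713x+-0.3059y = 0.0127−0.2487z
Cramer: x(z) = -0.0324+0.4660z;  y(z) = -0.0021+0.2475z
quadratic in z: (1.2784)z²+(0.0750)z+(-0.2235)=0, √Δ=1.0716 → z ∈ {-0.4484, 0.3898}; z = -0.4484 (taking z<0)
x = -0.2413, y = -0.1131

(-0.2413, -0.1131, -0.4484)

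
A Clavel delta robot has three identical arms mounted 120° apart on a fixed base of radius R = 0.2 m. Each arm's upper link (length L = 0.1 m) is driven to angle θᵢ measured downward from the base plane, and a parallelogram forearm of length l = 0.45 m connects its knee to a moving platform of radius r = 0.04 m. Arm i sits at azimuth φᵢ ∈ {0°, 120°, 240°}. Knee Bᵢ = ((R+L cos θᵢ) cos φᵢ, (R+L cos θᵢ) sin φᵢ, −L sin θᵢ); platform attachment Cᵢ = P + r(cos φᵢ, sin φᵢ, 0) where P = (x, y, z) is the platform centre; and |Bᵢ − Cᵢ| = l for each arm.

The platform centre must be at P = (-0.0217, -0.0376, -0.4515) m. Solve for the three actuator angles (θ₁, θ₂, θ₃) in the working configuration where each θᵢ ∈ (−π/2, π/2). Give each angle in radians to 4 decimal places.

rotate P by −φ1: (-0.0217, -0.0376, -0.4515)
  e−x'=0.1817;  (l²−L²−(e−x')²−y'²−z²)/2L = -0.2289
  θ1 = atan2(B,A) + arccos(C/0.4867) = 0.8723
arm 2 (φ=120.0°): x'=-0.0217, y'=0.0376
  A cos θ + B sin θ = C:  0.1817·cos θ + -0.4515·sin θ = -0.2289
  θ2 = atan2(B,A) + arccos(C/0.4867) = 0.8723
arm 3 (φ=240.0°): x'=0.0434, y'=0.0000
  A=0.1166, B=-0.4515, C=(l²−L²−A²−y'²−z²)/(2L)=-0.1247
  √(A²+B²)=0.4663;  θ3 = -1.3181+1.8416 ≈ 0.5235

θ₁ = 0.8723, θ₂ = 0.8723, θ₃ = 0.5235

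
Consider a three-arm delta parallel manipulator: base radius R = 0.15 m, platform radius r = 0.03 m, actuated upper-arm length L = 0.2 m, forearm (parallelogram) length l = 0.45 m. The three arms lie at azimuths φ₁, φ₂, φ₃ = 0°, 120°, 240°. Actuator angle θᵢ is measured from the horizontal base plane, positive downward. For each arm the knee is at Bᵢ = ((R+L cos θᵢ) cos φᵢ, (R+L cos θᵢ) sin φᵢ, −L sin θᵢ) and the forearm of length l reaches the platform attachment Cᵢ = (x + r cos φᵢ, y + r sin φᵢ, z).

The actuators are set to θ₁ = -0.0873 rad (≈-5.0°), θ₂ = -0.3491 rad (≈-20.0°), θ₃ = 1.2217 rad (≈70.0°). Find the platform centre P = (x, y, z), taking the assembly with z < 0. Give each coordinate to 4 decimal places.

arm 1 at φ=0.0°: e+L cos θ1 = 0.3192;  O1 = (0.3192, 0.0000, 0.0174)
arm 2 at φ=120.0°: e+L cos θ2 = 0.3079;  O2 = (-0.1540, 0.2667, 0.0684)
arm 3 at φ=240.0°: e+L cos θ3 = 0.1884;  O3 = (-0.0942, -0.1632, -0.1879)
|O₂|²−|O₁|² = -0.0027;  |O₃|²−|O₁|² = -0.0314
linear system: -0.9464x+0.5334y = -0.0027−0.1019z; -0.8269x+-0.3263y = -0.0314−-0.4107z
Cramer: x(z) = 0.0235-0.2478z;  y(z) = 0.0366-0.6308z
sphere 1 gives Az²+Bz+C=0 with A=1.4593, B=0.0655, C=-0.1134;  B²−4AC=0.6662;  roots -0.3021, 0.2572;  negative root z = -0.3021
x = 0.0984, y = 0.2272

(0.0984, 0.2272, -0.3021)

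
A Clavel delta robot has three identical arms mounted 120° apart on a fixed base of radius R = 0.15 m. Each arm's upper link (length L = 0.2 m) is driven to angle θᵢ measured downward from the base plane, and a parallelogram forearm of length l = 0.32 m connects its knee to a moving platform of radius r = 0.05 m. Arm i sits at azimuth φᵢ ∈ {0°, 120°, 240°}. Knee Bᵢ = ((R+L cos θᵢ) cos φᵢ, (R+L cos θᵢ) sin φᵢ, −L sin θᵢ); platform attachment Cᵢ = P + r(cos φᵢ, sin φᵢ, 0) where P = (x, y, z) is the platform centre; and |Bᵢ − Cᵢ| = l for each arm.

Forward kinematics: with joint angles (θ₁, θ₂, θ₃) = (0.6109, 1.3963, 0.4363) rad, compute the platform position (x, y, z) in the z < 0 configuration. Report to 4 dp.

(0.0634, -0.1513, -0.3131)

arm 1 at φ=0.0°: ρ1 = 0.2638;  S1 = (0.2638, 0.0000, -0.1147)
φ2=120.0°: virtual centre (-0.0674, 0.1167, -0.1970), radius l
arm 3 at φ=240.0°: ρ3 = 0.2813;  S3 = (-0.1406, -0.2436, -0.0845)
subtract pairs → two planes through P
[-0.6624 0.2333 -0.1645]·P = -0.0258;  [-0.8089 -0.4872 0.0604]·P = 0.0035
det = 0.5114;  x = 0.0230+-0.1291z,  y = -0.0454+0.3384z
quadratic in z: (1.1312)z²+(0.2609)z+(-0.0292)=0, √Δ=0.4474 → z ∈ {-0.3131, 0.0824}; z = -0.3131 (taking z<0)
x = 0.0634, y = -0.1513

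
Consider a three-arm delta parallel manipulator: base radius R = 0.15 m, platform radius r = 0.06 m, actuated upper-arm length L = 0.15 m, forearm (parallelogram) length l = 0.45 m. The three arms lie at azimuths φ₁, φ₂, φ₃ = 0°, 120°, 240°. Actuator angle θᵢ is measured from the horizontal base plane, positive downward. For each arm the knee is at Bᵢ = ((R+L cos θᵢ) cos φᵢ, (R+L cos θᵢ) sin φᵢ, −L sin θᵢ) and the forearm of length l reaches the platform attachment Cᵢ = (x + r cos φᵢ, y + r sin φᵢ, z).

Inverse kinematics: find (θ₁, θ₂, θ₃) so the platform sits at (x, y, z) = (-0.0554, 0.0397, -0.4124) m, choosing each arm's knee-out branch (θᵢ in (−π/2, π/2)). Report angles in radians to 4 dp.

arm 1 (φ=0.0°): x'=-0.0554, y'=0.0397
  A cos θ + B sin θ = C:  0.1454·cos θ + -0.4124·sin θ = -0.0426
  √(A²+B²)=0.4373;  θ1 = -1.2318+1.6685 ≈ 0.4366
rotate P by −φ2: (0.0621, 0.0281, -0.4124)
  A cos θ + B sin θ = C:  0.0279·cos θ + -0.4124·sin θ = 0.0279
  θ2 = atan2(B,A) + arccos(C/0.4133) = 0.0002
φ3=240.0° → target in arm frame (-0.0067, -0.0678)
  A cos θ + B sin θ = C:  0.0967·cos θ + -0.4124·sin θ = -0.0134
  θ3 = atan2(B,A) + arccos(C/0.4236) = 0.2619

θ₁ = 0.4366, θ₂ = 0.0002, θ₃ = 0.2619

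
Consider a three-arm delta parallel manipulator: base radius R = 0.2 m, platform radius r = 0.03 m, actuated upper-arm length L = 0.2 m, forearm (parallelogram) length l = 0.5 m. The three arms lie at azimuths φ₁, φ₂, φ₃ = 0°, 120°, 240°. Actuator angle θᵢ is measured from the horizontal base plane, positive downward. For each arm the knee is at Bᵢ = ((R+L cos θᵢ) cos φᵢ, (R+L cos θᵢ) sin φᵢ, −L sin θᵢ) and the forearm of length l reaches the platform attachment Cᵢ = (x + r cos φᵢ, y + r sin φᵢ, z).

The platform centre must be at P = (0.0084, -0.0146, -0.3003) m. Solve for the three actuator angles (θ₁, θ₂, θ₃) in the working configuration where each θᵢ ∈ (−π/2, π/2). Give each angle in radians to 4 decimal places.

θ₁ = -0.2615, θ₂ = -0.0872, θ₃ = -0.2618

φ1=0.0° → target in arm frame (0.0084, -0.0146)
  e−x'=0.1616;  (l²−L²−(e−x')²−y'²−z²)/2L = 0.2337
  γ=atan2(-0.3003,0.1616)=-1.0771;  ψ=arccos(0.6854)=0.8157;  θ1=γ+ψ≈-0.2615
φ2=120.0° → target in arm frame (-0.0168, 0.0000)
  A cos θ + B sin θ = C:  0.1868·cos θ + -0.3003·sin θ = 0.2123
  θ2 = atan2(B,A) + arccos(C/0.3537) = -0.0872
arm 3 (φ=240.0°): x'=0.0084, y'=0.0146
  A cos θ + B sin θ = C:  0.1616·cos θ + -0.3003·sin θ = 0.2338
  θ3 = atan2(B,A) + arccos(C/0.3410) = -0.2618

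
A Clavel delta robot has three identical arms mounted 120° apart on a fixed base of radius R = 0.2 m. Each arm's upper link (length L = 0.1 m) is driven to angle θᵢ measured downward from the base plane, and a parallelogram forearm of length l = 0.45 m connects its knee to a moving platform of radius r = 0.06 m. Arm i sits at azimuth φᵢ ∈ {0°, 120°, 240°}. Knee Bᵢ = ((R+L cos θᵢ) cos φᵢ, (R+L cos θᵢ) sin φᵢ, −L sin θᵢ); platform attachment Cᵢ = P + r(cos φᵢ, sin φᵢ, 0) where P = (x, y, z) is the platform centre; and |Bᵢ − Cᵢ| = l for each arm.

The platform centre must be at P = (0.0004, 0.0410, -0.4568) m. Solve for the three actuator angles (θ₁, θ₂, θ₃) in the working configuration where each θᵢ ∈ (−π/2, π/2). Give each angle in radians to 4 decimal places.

θ₁ = 0.6981, θ₂ = 0.5238, θ₃ = 0.8732

arm 1 (φ=0.0°): x'=0.0004, y'=0.0410
  A=0.1396, B=-0.4568, C=(l²−L²−A²−y'²−z²)/(2L)=-0.1867
  √(A²+B²)=0.4777;  θ1 = -1.2742+1.9723 ≈ 0.6981
rotate P by −φ2: (0.0353, -0.0208, -0.4568)
  A cos θ + B sin θ = C:  0.1047·cos θ + -0.4568·sin θ = -0.1378
  θ2 = atan2(B,A) + arccos(C/0.4686) = 0.5238
arm 3 (φ=240.0°): x'=-0.0357, y'=-0.0202
  A=0.1757, B=-0.4568, C=(l²−L²−A²−y'²−z²)/(2L)=-0.2372
  √(A²+B²)=0.4894;  θ3 = -1.2036+2.0768 ≈ 0.8732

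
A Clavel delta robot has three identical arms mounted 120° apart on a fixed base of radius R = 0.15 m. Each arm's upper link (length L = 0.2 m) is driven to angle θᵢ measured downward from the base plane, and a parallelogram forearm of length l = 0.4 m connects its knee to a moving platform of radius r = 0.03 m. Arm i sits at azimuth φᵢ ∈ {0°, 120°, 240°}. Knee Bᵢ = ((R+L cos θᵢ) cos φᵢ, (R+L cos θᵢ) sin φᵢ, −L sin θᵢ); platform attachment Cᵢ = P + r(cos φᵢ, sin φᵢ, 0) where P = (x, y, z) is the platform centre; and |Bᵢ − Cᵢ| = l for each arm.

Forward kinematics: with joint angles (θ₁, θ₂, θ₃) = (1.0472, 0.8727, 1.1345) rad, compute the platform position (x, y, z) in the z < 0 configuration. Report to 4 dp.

φ1=0.0°: virtual centre (0.2200, 0.0000, -0.1732), radius l
arm 2 at φ=120.0°: e+L cos θ2 = 0.2486;  O2 = (-0.1243, 0.2153, -0.1532)
O3 = (0.2045·cos240.0°, 0.2045·sin240.0°, -0.1813) = (-0.1023, -0.1771, -0.1813)
eliminate P² terms by subtracting sphere 1 from 2 and 3
linear system: -0.6886x+0.4305y = 0.0069−0.0400z; -0.6445x+-0.3542y = -0.0037−-0.0161z
Cramer: x(z) = -0.0016+0.0139z;  y(z) = 0.0134-0.0707z
quadratic in z: (1.0052)z²+(0.3384)z+(-0.0807)=0, √Δ=0.6626 → z ∈ {-0.4979, 0.1613}; z = -0.4979 (taking z<0)
x = -0.0085, y = 0.0486

(-0.0085, 0.0486, -0.4979)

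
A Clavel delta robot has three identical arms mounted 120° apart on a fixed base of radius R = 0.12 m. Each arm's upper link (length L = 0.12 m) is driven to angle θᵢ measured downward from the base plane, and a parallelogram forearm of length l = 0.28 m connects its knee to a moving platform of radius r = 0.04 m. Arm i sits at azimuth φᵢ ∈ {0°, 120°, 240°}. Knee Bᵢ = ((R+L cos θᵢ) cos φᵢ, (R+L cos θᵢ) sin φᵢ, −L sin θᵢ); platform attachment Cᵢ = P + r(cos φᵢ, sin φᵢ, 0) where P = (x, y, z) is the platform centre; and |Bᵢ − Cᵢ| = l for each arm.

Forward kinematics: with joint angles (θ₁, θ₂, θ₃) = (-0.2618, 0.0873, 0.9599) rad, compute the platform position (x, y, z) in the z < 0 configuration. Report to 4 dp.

(0.0753, 0.0805, -0.2085)

S1 = (0.1959·cos0.0°, 0.1959·sin0.0°, 0.0311) = (0.1959, 0.0000, 0.0311)
φ2=120.0°: virtual centre (-0.0998, 0.1728, -0.0105), radius l
φ3=240.0°: virtual centre (-0.0744, -0.1289, -0.0983), radius l
|S₂|²−|S₁|² = 0.0006;  |S₃|²−|S₁|² = -0.0075
[-0.5914 0.3456 -0.0830]·P = 0.0006;  [-0.5407 -0.2578 -0.2587]·P = -0.0075
Cramer: x(z) = 0.0072-0.3266z;  y(z) = 0.0141-0.3186z
quadratic in z: (1.2082)z²+(0.0522)z+(-0.0416)=0, √Δ=0.4516 → z ∈ {-0.2085, 0.1653}; z = -0.2085 (taking z<0)
x = 0.0753, y = 0.0805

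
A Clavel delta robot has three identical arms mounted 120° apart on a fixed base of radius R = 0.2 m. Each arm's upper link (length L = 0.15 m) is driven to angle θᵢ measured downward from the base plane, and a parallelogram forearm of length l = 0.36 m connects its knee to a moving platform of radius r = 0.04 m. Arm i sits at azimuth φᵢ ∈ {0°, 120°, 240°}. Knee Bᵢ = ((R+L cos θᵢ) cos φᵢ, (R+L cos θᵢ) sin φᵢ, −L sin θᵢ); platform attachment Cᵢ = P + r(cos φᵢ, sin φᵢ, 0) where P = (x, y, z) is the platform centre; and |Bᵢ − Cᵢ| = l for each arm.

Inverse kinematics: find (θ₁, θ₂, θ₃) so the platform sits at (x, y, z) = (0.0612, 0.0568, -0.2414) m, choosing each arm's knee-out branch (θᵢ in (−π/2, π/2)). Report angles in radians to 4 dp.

θ₁ = -0.0873, θ₂ = 0.2622, θ₃ = 0.8731

rotate P by −φ1: (0.0612, 0.0568, -0.2414)
  A cos θ + B sin θ = C:  0.0988·cos θ + -0.2414·sin θ = 0.1195
  θ1 = atan2(B,A) + arccos(C/0.2608) = -0.0873
arm 2 (φ=120.0°): x'=0.0186, y'=-0.0814
  A cos θ + B sin θ = C:  0.1414·cos θ + -0.2414·sin θ = 0.0740
  √(A²+B²)=0.2798;  θ2 = -1.0409+1.3031 ≈ 0.2622
rotate P by −φ3: (-0.0798, 0.0246, -0.2414)
  A cos θ + B sin θ = C:  0.2398·cos θ + -0.2414·sin θ = -0.0309
  γ=atan2(-0.2414,0.2398)=-0.7887;  ψ=arccos(-0.0909)=1.6618;  θ3=γ+ψ≈0.8731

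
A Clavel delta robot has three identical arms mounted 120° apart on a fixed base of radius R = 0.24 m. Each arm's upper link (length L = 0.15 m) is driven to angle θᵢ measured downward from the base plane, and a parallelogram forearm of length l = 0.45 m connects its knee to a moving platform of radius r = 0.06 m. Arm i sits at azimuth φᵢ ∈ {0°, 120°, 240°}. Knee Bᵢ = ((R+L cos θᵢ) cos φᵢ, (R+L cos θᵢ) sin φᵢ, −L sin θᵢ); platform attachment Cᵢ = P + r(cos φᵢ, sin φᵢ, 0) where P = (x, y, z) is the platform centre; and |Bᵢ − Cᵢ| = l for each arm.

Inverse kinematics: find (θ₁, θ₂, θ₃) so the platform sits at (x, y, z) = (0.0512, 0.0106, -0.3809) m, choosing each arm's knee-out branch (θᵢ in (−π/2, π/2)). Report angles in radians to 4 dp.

θ₁ = 0.1745, θ₂ = 0.5238, θ₃ = 0.6107

rotate P by −φ1: (0.0512, 0.0106, -0.3809)
  e−x'=0.1288;  (l²−L²−(e−x')²−y'²−z²)/2L = 0.0607
  θ1 = atan2(B,A) + arccos(C/0.4021) = 0.1745
rotate P by −φ2: (-0.0164, -0.0496, -0.3809)
  A cos θ + B sin θ = C:  0.1964·cos θ + -0.3809·sin θ = -0.0204
  √(A²+B²)=0.4286;  θ2 = -1.0947+1.6185 ≈ 0.5238
φ3=240.0° → target in arm frame (-0.0348, 0.0390)
  A=0.2148, B=-0.3809, C=(l²−L²−A²−y'²−z²)/(2L)=-0.0425
  θ3 = atan2(B,A) + arccos(C/0.4373) = 0.6107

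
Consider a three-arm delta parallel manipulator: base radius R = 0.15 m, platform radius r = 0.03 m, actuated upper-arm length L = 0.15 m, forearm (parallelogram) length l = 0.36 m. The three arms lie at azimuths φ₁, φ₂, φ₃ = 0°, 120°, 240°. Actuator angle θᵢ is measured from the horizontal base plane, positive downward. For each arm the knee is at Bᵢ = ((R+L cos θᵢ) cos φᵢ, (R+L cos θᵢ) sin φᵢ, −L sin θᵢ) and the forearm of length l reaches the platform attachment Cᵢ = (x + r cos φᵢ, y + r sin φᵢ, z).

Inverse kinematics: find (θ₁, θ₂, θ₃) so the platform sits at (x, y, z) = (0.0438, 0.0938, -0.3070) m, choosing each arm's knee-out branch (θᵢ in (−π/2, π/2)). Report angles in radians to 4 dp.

rotate P by −φ1: (0.0438, 0.0938, -0.3070)
  e−x'=0.0762;  (l²−L²−(e−x')²−y'²−z²)/2L = -0.0058
  √(A²+B²)=0.3163;  θ1 = -1.3275+1.5893 ≈ 0.2618
φ2=120.0° → target in arm frame (0.0593, -0.0848)
  A cos θ + B sin θ = C:  0.0607·cos θ + -0.3070·sin θ = 0.0066
  γ=atan2(-0.3070,0.0607)=-1.3757;  ψ=arccos(0.0210)=1.5498;  θ2=γ+ψ≈0.1741
φ3=240.0° → target in arm frame (-0.1031, -0.0090)
  A cos θ + B sin θ = C:  0.2231·cos θ + -0.3070·sin θ = -0.1234
  θ3 = atan2(B,A) + arccos(C/0.3795) = 0.9596

θ₁ = 0.2618, θ₂ = 0.1741, θ₃ = 0.9596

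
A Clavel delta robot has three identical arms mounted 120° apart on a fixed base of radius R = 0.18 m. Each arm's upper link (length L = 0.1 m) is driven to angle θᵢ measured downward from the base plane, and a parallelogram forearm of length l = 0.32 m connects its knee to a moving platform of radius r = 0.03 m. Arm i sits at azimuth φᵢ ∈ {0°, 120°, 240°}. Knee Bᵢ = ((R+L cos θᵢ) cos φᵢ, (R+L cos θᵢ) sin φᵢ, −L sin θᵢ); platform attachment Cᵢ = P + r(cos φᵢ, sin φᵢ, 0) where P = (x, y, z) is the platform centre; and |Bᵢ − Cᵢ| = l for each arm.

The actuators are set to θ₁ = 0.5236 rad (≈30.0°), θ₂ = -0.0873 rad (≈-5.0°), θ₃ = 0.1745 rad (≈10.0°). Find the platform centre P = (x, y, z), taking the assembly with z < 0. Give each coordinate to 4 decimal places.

S1 = (0.2366·cos0.0°, 0.2366·sin0.0°, -0.0500) = (0.2366, 0.0000, -0.0500)
S2 = (0.2496·cos120.0°, 0.2496·sin120.0°, 0.0087) = (-0.1248, 0.2162, 0.0087)
S3 = (0.2485·cos240.0°, 0.2485·sin240.0°, -0.0174) = (-0.1242, -0.2152, -0.0174)
|S₂|²−|S₁|² = 0.0039;  |S₃|²−|S₁|² = 0.0036
linear system: -0.7228x+0.4324y = 0.0039−0.1174z; -0.7217x+-0.4304y = 0.0036−0.0653z
det = 0.6231;  x = -0.0052+0.1264z,  y = 0.0004+-0.0603z
into |P−S₁|² = l²: 1.0196z² + 0.0388z + -0.0414 = 0;  Δ = 0.1705;  z = -0.2216 or 0.1835 → z<0 root = -0.2216
x = -0.0332, y = 0.0137

(-0.0332, 0.0137, -0.2216)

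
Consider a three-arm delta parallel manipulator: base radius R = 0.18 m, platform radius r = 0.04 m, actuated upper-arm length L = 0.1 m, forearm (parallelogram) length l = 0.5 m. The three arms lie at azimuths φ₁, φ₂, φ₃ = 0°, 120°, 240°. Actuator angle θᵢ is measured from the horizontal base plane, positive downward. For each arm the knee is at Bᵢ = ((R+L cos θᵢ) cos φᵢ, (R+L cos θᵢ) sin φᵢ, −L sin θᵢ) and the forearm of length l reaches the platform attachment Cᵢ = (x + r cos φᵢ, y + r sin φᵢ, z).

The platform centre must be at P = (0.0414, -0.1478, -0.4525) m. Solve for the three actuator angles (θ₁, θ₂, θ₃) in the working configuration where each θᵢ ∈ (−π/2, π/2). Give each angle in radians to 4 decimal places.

θ₁ = 0.1748, θ₂ = 1.0477, θ₃ = -0.1742

arm 1 (φ=0.0°): x'=0.0414, y'=-0.1478
  e−x'=0.0986;  (l²−L²−(e−x')²−y'²−z²)/2L = 0.0184
  θ1 = atan2(B,A) + arccos(C/0.4631) = 0.1748
φ2=120.0° → target in arm frame (-0.1487, 0.0380)
  e−x'=0.2887;  (l²−L²−(e−x')²−y'²−z²)/2L = -0.2478
  θ2 = atan2(B,A) + arccos(C/0.5368) = 1.0477
φ3=240.0° → target in arm frame (0.1073, 0.1098)
  e−x'=0.0327;  (l²−L²−(e−x')²−y'²−z²)/2L = 0.1106
  γ=atan2(-0.4525,0.0327)=-1.4987;  ψ=arccos(0.2439)=1.3244;  θ3=γ+ψ≈-0.1742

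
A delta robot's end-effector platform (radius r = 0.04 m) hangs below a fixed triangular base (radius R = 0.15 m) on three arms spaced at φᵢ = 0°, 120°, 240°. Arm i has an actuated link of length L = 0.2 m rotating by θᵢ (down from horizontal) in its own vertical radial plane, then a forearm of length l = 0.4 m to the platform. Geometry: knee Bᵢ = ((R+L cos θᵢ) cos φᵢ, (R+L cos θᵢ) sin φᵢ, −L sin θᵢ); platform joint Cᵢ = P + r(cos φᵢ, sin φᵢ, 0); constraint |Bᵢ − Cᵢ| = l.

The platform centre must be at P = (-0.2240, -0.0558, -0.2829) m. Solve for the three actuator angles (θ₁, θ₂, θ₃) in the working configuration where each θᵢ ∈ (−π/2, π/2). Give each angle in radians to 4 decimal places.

θ₁ = 1.3088, θ₂ = 0.2620, θ₃ = -0.2618

arm 1 (φ=0.0°): x'=-0.2240, y'=-0.0558
  e−x'=0.3340;  (l²−L²−(e−x')²−y'²−z²)/2L = -0.1868
  θ1 = atan2(B,A) + arccos(C/0.4377) = 1.3088
arm 2 (φ=120.0°): x'=0.0637, y'=0.2219
  A cos θ + B sin θ = C:  0.0463·cos θ + -0.2829·sin θ = -0.0285
  γ=atan2(-0.2829,0.0463)=-1.4085;  ψ=arccos(-0.0995)=1.6705;  θ2=γ+ψ≈0.2620
φ3=240.0° → target in arm frame (0.1603, -0.1661)
  e−x'=-0.0503;  (l²−L²−(e−x')²−y'²−z²)/2L = 0.0246
  √(A²+B²)=0.2873;  θ3 = -1.7468+1.4850 ≈ -0.2618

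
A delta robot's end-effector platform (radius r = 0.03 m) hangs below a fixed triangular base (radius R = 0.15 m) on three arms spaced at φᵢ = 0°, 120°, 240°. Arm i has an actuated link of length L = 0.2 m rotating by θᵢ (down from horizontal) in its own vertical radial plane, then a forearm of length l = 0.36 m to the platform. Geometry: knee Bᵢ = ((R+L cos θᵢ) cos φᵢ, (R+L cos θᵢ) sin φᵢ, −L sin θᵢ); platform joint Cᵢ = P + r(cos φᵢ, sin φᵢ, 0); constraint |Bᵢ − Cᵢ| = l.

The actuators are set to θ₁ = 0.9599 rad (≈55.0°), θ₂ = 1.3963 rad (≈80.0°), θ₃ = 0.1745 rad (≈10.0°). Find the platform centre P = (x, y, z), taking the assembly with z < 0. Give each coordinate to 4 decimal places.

φ1=0.0°: virtual centre (0.2347, 0.0000, -0.1638), radius l
φ2=120.0°: virtual centre (-0.0774, 0.1340, -0.1970), radius l
O3 = (0.3170·cos240.0°, 0.3170·sin240.0°, -0.0347) = (-0.1585, -0.2745, -0.0347)
subtract pairs → two planes through P
[-0.6242 0.2680 -0.0663]·P = -0.0192;  [-0.7864 -0.5490 0.2582]·P = 0.0197
det = 0.5534;  x = 0.0095+0.0593z,  y = -0.0495+0.3854z
quadratic in z: (1.1520)z²+(0.2628)z+(-0.0496)=0, √Δ=0.5454 → z ∈ {-0.3508, 0.1227}; z = -0.3508 (taking z<0)
x = -0.0113, y = -0.1847

(-0.0113, -0.1847, -0.3508)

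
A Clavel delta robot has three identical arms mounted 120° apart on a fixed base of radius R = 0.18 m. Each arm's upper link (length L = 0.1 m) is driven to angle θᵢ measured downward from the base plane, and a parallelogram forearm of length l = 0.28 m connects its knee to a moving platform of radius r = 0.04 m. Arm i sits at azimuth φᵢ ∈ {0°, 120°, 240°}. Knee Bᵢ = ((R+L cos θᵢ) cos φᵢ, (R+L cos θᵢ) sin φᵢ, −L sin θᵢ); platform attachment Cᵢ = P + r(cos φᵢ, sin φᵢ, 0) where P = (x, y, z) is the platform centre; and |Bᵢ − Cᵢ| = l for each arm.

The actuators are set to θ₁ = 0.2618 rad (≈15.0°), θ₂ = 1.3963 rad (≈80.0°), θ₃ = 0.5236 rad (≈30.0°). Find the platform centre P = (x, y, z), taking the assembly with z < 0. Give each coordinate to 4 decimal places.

arm 1 at φ=0.0°: e+L cos θ1 = 0.2366;  S1 = (0.2366, 0.0000, -0.0259)
S2 = (0.1574·cos120.0°, 0.1574·sin120.0°, -0.0985) = (-0.0787, 0.1363, -0.0985)
arm 3 at φ=240.0°: e+L cos θ3 = 0.2266;  S3 = (-0.1133, -0.1962, -0.0500)
eliminate P² terms by subtracting sphere 1 from 2 and 3
[-0.6305 0.2726 -0.1452]·P = -0.0222;  [-0.6998 -0.3925 -0.0482]·P = -0.0028
det = 0.4382;  x = 0.0216+-0.1600z,  y = -0.0314+0.1625z
quadratic in z: (1.0520)z²+(0.1104)z+(-0.0305)=0, √Δ=0.3750 → z ∈ {-0.2307, 0.1258}; z = -0.2307 (taking z<0)
x = 0.0585, y = -0.0689

(0.0585, -0.0689, -0.2307)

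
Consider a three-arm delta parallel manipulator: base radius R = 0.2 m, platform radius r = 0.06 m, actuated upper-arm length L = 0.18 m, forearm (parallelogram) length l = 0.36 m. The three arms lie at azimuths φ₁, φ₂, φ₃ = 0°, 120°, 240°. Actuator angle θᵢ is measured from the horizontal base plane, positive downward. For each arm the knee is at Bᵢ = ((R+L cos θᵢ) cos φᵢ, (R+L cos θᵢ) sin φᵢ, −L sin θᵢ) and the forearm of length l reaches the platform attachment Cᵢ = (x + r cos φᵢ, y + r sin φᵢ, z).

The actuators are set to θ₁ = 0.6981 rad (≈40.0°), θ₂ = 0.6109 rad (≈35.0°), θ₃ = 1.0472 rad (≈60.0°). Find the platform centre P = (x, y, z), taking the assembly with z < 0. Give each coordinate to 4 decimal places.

S1 = (0.2779·cos0.0°, 0.2779·sin0.0°, -0.1157) = (0.2779, 0.0000, -0.1157)
arm 2 at φ=120.0°: (R−r)+L cos θ2 = 0.2874;  S2 = (-0.1437, 0.2489, -0.1032)
φ3=240.0°: virtual centre (-0.1150, -0.1992, -0.1559), radius l
subtract pairs → two planes through P
plane₁₂: -0.8432x+0.4979y+0.0249z = 0.0027
det = 0.7271;  x = 0.0077+-0.0414z,  y = 0.0184+-0.1201z
into |P−S₁|² = l²: 1.0161z² + 0.2493z + -0.0429 = 0;  Δ = 0.2365;  z = -0.3620 or 0.1166 → z<0 root = -0.3620
x = 0.0227, y = 0.0619

(0.0227, 0.0619, -0.3620)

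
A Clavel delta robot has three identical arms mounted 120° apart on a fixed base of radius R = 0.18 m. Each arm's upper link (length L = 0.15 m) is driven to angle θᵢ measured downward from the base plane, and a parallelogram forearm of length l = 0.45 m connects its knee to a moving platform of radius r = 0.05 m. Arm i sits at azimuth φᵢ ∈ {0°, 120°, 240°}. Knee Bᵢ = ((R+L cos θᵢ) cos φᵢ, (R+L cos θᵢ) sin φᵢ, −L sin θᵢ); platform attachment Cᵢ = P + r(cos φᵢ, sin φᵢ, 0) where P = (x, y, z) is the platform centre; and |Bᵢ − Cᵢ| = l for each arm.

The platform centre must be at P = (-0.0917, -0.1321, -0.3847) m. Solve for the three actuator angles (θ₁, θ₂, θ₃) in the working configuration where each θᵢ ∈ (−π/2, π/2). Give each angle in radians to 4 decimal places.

φ1=0.0° → target in arm frame (-0.0917, -0.1321)
  e−x'=0.2217;  (l²−L²−(e−x')²−y'²−z²)/2L = -0.1153
  θ1 = atan2(B,A) + arccos(C/0.4440) = 0.7855
φ2=120.0° → target in arm frame (-0.0686, 0.1455)
  e−x'=0.1986;  (l²−L²−(e−x')²−y'²−z²)/2L = -0.0953
  √(A²+B²)=0.4329;  θ2 = -1.0943+1.7926 ≈ 0.6983
rotate P by −φ3: (0.1603, -0.0134, -0.3847)
  A=-0.0303, B=-0.3847, C=(l²−L²−A²−y'²−z²)/(2L)=0.1030
  √(A²+B²)=0.3859;  θ3 = -1.6493+1.3005 ≈ -0.3488

θ₁ = 0.7855, θ₂ = 0.6983, θ₃ = -0.3488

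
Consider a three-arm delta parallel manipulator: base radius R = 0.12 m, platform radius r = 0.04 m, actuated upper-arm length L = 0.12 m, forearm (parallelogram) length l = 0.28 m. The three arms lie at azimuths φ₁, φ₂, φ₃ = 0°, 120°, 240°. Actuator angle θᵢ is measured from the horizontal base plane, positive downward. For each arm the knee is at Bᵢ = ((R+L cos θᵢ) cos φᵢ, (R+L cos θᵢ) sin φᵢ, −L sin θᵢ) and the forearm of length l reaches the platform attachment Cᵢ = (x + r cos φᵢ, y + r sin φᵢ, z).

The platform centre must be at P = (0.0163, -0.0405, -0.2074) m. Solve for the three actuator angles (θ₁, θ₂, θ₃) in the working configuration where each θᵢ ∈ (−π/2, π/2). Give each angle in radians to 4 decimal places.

θ₁ = 0.0000, θ₂ = 0.4364, θ₃ = -0.0864

φ1=0.0° → target in arm frame (0.0163, -0.0405)
  A cos θ + B sin θ = C:  0.0637·cos θ + -0.2074·sin θ = 0.0637
  √(A²+B²)=0.2170;  θ1 = -1.2728+1.2728 ≈ 0.0000
rotate P by −φ2: (-0.0432, 0.0061, -0.2074)
  A cos θ + B sin θ = C:  0.1232·cos θ + -0.2074·sin θ = 0.0240
  γ=atan2(-0.2074,0.1232)=-1.0347;  ψ=arccos(0.0995)=1.4711;  θ2=γ+ψ≈0.4364
rotate P by −φ3: (0.0269, 0.0344, -0.2074)
  A cos θ + B sin θ = C:  0.0531·cos θ + -0.2074·sin θ = 0.0708
  γ=atan2(-0.2074,0.0531)=-1.3203;  ψ=arccos(0.3306)=1.2338;  θ3=γ+ψ≈-0.0864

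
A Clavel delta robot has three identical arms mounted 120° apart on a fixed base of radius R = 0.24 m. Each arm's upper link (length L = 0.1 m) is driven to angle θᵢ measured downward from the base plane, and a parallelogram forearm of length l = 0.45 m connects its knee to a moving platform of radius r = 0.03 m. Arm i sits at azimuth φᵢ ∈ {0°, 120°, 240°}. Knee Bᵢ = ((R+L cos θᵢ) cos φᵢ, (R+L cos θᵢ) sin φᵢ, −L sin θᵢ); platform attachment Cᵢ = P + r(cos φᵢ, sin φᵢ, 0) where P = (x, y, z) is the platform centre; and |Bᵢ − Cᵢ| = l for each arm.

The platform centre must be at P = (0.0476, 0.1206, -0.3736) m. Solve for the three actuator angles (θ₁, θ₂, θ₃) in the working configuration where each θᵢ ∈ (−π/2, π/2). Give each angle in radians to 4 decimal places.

φ1=0.0° → target in arm frame (0.0476, 0.1206)
  A=0.1624, B=-0.3736, C=(l²−L²−A²−y'²−z²)/(2L)=0.0600
  θ1 = atan2(B,A) + arccos(C/0.4074) = 0.2622
arm 2 (φ=120.0°): x'=0.0806, y'=-0.1015
  A cos θ + B sin θ = C:  0.1294·cos θ + -0.3736·sin θ = 0.1294
  θ2 = atan2(B,A) + arccos(C/0.3954) = -0.0002
φ3=240.0° → target in arm frame (-0.1282, -0.0191)
  A=0.3382, B=-0.3736, C=(l²−L²−A²−y'²−z²)/(2L)=-0.3092
  √(A²+B²)=0.5040;  θ3 = -0.8350+2.2314 ≈ 1.3964

θ₁ = 0.2622, θ₂ = -0.0002, θ₃ = 1.3964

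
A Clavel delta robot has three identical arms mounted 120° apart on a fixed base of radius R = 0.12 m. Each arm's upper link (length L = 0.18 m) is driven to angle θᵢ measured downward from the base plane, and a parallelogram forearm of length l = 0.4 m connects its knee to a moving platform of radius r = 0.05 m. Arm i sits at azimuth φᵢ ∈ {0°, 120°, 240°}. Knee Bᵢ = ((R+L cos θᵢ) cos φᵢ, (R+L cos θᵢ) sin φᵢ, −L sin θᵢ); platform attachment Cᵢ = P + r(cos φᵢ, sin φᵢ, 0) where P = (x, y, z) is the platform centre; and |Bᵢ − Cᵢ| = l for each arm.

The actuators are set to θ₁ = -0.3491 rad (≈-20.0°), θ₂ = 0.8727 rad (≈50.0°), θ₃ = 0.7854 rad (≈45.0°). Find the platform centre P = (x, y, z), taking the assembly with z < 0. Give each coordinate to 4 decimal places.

arm 1 at φ=0.0°: e+L cos θ1 = 0.2391;  O1 = (0.2391, 0.0000, 0.0616)
O2 = (0.1857·cos120.0°, 0.1857·sin120.0°, -0.1379) = (-0.0928, 0.1608, -0.1379)
φ3=240.0°: virtual centre (-0.0986, -0.1708, -0.1273), radius l
eliminate P² terms by subtracting sphere 1 from 2 and 3
linear system: -0.6640x+0.3216y = -0.0075−-0.3989z; -0.6756x+-0.3417y = -0.0059−-0.3777z
det = 0.4442;  x = 0.0100+-0.5804z,  y = -0.0026+0.0421z
sphere 1 gives Az²+Bz+C=0 with A=1.3386, B=0.1426, C=-0.1037;  B²−4AC=0.5756;  roots -0.3366, 0.2301;  negative root z = -0.3366
x = 0.2054, y = -0.0168

(0.2054, -0.0168, -0.3366)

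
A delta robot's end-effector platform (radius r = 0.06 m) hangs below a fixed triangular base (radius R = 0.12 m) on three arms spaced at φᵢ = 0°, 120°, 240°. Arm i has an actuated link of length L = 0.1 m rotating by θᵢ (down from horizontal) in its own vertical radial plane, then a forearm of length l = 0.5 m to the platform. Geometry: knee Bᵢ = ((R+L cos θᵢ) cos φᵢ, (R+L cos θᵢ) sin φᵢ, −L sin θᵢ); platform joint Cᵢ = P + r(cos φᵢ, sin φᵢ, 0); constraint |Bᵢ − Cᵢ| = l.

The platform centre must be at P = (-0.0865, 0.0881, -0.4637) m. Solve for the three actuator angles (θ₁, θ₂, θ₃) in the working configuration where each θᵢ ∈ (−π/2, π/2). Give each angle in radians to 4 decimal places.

φ1=0.0° → target in arm frame (-0.0865, 0.0881)
  A=0.1465, B=-0.4637, C=(l²−L²−A²−y'²−z²)/(2L)=-0.0212
  γ=atan2(-0.4637,0.1465)=-1.2648;  ψ=arccos(-0.0436)=1.6144;  θ1=γ+ψ≈0.3496
rotate P by −φ2: (0.1195, 0.0309, -0.4637)
  A cos θ + B sin θ = C:  -0.0595·cos θ + -0.4637·sin θ = 0.1024
  √(A²+B²)=0.4675;  θ2 = -1.6985+1.3499 ≈ -0.3486
φ3=240.0° → target in arm frame (-0.0330, -0.1190)
  e−x'=0.0930;  (l²−L²−(e−x')²−y'²−z²)/2L = 0.0109
  √(A²+B²)=0.4729;  θ3 = -1.3728+1.5478 ≈ 0.1751

θ₁ = 0.3496, θ₂ = -0.3486, θ₃ = 0.1751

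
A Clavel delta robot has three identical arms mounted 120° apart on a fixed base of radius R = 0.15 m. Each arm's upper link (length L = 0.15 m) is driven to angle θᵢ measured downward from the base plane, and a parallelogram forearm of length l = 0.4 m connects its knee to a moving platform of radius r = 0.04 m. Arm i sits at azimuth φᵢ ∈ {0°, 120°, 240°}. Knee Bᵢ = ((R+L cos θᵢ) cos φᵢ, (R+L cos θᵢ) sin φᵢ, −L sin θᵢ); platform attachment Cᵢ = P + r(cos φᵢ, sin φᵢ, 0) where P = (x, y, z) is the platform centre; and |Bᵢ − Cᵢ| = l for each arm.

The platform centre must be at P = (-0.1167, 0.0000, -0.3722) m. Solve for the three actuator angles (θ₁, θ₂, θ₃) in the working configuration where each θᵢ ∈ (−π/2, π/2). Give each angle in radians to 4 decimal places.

arm 1 (φ=0.0°): x'=-0.1167, y'=0.0000
  A=0.2267, B=-0.3722, C=(l²−L²−A²−y'²−z²)/(2L)=-0.1748
  θ1 = atan2(B,A) + arccos(C/0.4358) = 0.9597
rotate P by −φ2: (0.0583, 0.1011, -0.3722)
  A=0.0517, B=-0.3722, C=(l²−L²−A²−y'²−z²)/(2L)=-0.0464
  γ=atan2(-0.3722,0.0517)=-1.4329;  ψ=arccos(-0.1234)=1.6945;  θ2=γ+ψ≈0.2616
arm 3 (φ=240.0°): x'=0.0584, y'=-0.1011
  A=0.0516, B=-0.3722, C=(l²−L²−A²−y'²−z²)/(2L)=-0.0464
  θ3 = atan2(B,A) + arccos(C/0.3758) = 0.2616

θ₁ = 0.9597, θ₂ = 0.2616, θ₃ = 0.2616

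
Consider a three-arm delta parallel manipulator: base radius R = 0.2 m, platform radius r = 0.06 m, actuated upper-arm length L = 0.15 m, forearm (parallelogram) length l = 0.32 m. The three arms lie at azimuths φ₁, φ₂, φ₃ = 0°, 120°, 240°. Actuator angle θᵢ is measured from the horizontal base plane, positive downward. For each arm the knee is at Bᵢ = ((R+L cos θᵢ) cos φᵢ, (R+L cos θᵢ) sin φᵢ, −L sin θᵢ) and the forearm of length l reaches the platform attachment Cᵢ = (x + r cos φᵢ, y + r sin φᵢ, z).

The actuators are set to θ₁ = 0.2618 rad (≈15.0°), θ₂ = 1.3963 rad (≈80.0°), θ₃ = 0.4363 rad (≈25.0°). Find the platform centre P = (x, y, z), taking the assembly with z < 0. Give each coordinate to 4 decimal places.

(0.0794, -0.1086, -0.2587)

arm 1 at φ=0.0°: e+L cos θ1 = 0.2849;  S1 = (0.2849, 0.0000, -0.0388)
arm 2 at φ=120.0°: e+L cos θ2 = 0.1660;  S2 = (-0.0830, 0.1438, -0.1477)
arm 3 at φ=240.0°: e+L cos θ3 = 0.2759;  S3 = (-0.1380, -0.2390, -0.0634)
eliminate P² terms by subtracting sphere 1 from 2 and 3
[-0.7358 0.2876 -0.2178]·P = -0.0333;  [-0.8457 -0.4780 -0.0491]·P = -0.0025
Cramer: x(z) = 0.0279-0.1987z;  y(z) = -0.0442+0.2489z
sphere 1 gives Az²+Bz+C=0 with A=1.1014, B=0.1578, C=-0.0329;  B²−4AC=0.1699;  roots -0.2587, 0.1155;  negative root z = -0.2587
x = 0.0794, y = -0.1086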